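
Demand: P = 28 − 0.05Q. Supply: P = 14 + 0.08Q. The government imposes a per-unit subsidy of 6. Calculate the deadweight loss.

138.46

Competitive equilibrium: 28 − 0.05Q = 14 + 0.08Q → Q* = 107.6923, P* = 22.6154.
The subsidy lowers effective supply by 6: P = 8 + 0.08Q.
New quantity: 28 − 0.05Q = 8 + 0.08Q → Q' = 153.8462.
Overproduction ΔQ = 153.8462 − 107.6923 = 46.1539; wedge = subsidy = 6.
DWL = ½ × 46.1539 × 6 = 138.46.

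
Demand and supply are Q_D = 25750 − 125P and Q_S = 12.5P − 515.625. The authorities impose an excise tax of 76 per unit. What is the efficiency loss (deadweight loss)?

In inverse form: demand P = 206 − 0.008Q, supply P = 41.25 + 0.08Q.
Competitive equilibrium: 206 − 0.008Q = 41.25 + 0.08Q → Q* = 1872.1591, P* = 191.0227.
With the tax, the buyer price exceeds the seller price by 76: (206 − 0.008Q) − (41.25 + 0.08Q) = 76 → Q' = 1008.5227.
ΔQ = 1872.1591 − 1008.5227 = 863.6364; the wedge equals the tax, 76.
Deadweight loss = ½ × 863.6364 × 76 = 32818.18.

32818.18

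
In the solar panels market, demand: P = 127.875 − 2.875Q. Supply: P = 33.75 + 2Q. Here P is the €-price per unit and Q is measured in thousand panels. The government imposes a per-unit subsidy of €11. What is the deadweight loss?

€12.41 thousand

Competitive equilibrium: 127.875 − 2.875Q = 33.75 + 2Q → Q* = 19.3077, P* = 72.3654.
The subsidy lowers effective supply by 11: P = 22.75 + 2Q.
New quantity: 127.875 − 2.875Q = 22.75 + 2Q → Q' = 21.5641.
Overproduction ΔQ = 21.5641 − 19.3077 = 2.2564; wedge = subsidy = 11.
Deadweight loss = ½ × 2.2564 × 11 = €12.41 thousand.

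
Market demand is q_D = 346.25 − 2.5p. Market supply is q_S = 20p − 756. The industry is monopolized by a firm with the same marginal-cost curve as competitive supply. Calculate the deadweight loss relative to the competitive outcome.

2495.16

In inverse form: demand p = 138.5 − 0.4q, supply p = 37.8 + 0.05q.
Competitive equilibrium: 138.5 − 0.4q = 37.8 + 0.05q → q* = 223.7778, p* = 48.9889.
Marginal revenue: MR = 138.5 − 0.8q. Set MR = MC: 138.5 − 0.8q = 37.8 + 0.05q → q_m = 118.4706.
Price p_m = 138.5 − 0.4·118.4706 = 91.1118; MC(q_m) = 37.8 + 0.05·118.4706 = 43.7235.
Competitive q* = 223.7778, so Δq = 105.3072; wedge = 91.1118 − 43.7235 = 47.3883.
DWL = ½ × 105.3072 × 47.3883 = 2495.16.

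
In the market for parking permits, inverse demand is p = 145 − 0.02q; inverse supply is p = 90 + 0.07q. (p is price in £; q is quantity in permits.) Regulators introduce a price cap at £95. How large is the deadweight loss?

Competitive equilibrium: 145 − 0.02q = 90 + 0.07q → q* = 611.11111, p* = 132.77778.
At the ceiling p = 95, quantity supplied = (95 − 90)/0.07 = 71.42857.
Willingness to pay at q' = 71.42857: 145 − 0.02·71.42857 = 143.57143.
Δq = 611.11111 − 71.42857 = 539.68254; wedge = 143.57143 − 95 = 48.57143.
DWL = ½ × 539.68254 × 48.57143 = £13106.58.

£13106.58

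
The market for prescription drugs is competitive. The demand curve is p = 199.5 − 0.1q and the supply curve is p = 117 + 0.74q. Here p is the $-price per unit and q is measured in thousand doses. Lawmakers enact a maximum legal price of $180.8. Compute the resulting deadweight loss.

Competitive equilibrium: 199.5 − 0.1q = 117 + 0.74q → q* = 98.2143, p* = 189.6786.
At the ceiling p = 180.8, quantity supplied = (180.8 − 117)/0.74 = 86.2162.
Willingness to pay at q' = 86.2162: 199.5 − 0.1·86.2162 = 190.8784.
Δq = 98.2143 − 86.2162 = 11.9981; wedge = 190.8784 − 180.8 = 10.0784.
DWL = ½ × 11.9981 × 10.0784 = $60.46 thousand.

$60.46 thousand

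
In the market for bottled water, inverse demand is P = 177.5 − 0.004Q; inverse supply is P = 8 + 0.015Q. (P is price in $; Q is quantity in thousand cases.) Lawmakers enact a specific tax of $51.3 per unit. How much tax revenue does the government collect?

$319140 thousand

Competitive equilibrium: 177.5 − 0.004Q = 8 + 0.015Q → Q* = 8921.0526, P* = 141.8158.
With the tax, the buyer price exceeds the seller price by 51.3: (177.5 − 0.004Q) − (8 + 0.015Q) = 51.3 → Q' = 6221.0526.
Tax revenue = 51.3 × 6221.0526 = $319140 thousand.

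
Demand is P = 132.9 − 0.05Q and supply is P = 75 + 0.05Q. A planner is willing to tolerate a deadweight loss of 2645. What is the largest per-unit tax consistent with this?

23

Competitive equilibrium: 132.9 − 0.05Q = 75 + 0.05Q → Q* = 579, P* = 103.95.
A tax t gives ΔQ = t/0.1 and wedge t, so DWL = t²/0.2.
t²/0.2 = 2645 → t² = 529 → t = 23.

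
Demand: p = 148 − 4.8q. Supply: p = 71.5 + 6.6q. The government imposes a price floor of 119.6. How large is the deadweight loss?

3.59

Competitive equilibrium: 148 − 4.8q = 71.5 + 6.6q → q* = 6.7105, p* = 115.7895.
At the floor p = 119.6, quantity demanded = (148 − 119.6)/4.8 = 5.9167.
Sellers' marginal cost at q' = 5.9167: 71.5 + 6.6·5.9167 = 110.5502.
Δq = 6.7105 − 5.9167 = 0.7938; wedge = 119.6 − 110.5502 = 9.0498.
The triangle = ½ × 0.7938 × 9.0498 = 3.59.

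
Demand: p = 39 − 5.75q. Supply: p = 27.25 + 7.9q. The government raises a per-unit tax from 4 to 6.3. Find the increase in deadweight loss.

0.87

Competitive equilibrium: 39 − 5.75q = 27.25 + 7.9q → q* = 0.8608, p* = 34.0504.
For a per-unit tax t: Δq = t/13.65, so DWL = ½·t·(t/13.65) = t²/27.3.
At t = 4: DWL = 0.586. At t = 6.3: DWL = 1.454.
Increase = 1.454 − 0.586 = 0.87.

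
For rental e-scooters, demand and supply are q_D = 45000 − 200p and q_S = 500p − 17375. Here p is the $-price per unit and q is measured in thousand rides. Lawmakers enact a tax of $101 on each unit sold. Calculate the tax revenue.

In inverse form: demand p = 225 − 0.005q, supply p = 34.75 + 0.002q.
Competitive equilibrium: 225 − 0.005q = 34.75 + 0.002q → q* = 27178.5714, p* = 89.1071.
With the tax, the buyer price exceeds the seller price by 101: (225 − 0.005q) − (34.75 + 0.002q) = 101 → q' = 12750.
Tax revenue = 101 × 12750 = $1287750 thousand.

$1287750 thousand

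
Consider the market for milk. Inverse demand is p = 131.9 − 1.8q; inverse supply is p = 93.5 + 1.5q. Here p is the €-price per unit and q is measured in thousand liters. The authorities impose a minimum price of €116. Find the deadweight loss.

Competitive equilibrium: 131.9 − 1.8q = 93.5 + 1.5q → q* = 11.6364, p* = 110.9545.
At the floor p = 116, quantity demanded = (131.9 − 116)/1.8 = 8.8333.
Sellers' marginal cost at q' = 8.8333: 93.5 + 1.5·8.8333 = 106.75.
Δq = 11.6364 − 8.8333 = 2.8031; wedge = 116 − 106.75 = 9.25.
The triangle = ½ × 2.8031 × 9.25 = €12.96 thousand.

€12.96 thousand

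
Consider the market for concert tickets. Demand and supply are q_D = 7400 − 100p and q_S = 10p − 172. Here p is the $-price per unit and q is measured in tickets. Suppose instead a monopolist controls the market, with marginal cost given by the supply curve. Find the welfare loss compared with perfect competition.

In inverse form: demand p = 74 − 0.01q, supply p = 17.2 + 0.1q.
Competitive equilibrium: 74 − 0.01q = 17.2 + 0.1q → q* = 516.3636, p* = 68.8364.
Marginal revenue: MR = 74 − 0.02q. Set MR = MC: 74 − 0.02q = 17.2 + 0.1q → q_m = 473.3333.
Price p_m = 74 − 0.01·473.3333 = 69.2667; MC(q_m) = 17.2 + 0.1·473.3333 = 64.5333.
Competitive q* = 516.3636, so Δq = 43.0303; wedge = 69.2667 − 64.5333 = 4.7334.
Deadweight loss = ½ × 43.0303 × 4.7334 = $101.84.

$101.84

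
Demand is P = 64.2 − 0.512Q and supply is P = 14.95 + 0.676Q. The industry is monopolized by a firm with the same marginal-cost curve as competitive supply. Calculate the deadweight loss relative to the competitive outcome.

92.60

Competitive equilibrium: 64.2 − 0.512Q = 14.95 + 0.676Q → Q* = 41.4562, P* = 42.9744.
Marginal revenue: MR = 64.2 − 1.024Q. Set MR = MC: 64.2 − 1.024Q = 14.95 + 0.676Q → Q_m = 28.9706.
Price P_m = 64.2 − 0.512·28.9706 = 49.3671; MC(Q_m) = 14.95 + 0.676·28.9706 = 34.5341.
Competitive Q* = 41.4562, so ΔQ = 12.4856; wedge = 49.3671 − 34.5341 = 14.833.
The triangle = ½ × 12.4856 × 14.833 = 92.60.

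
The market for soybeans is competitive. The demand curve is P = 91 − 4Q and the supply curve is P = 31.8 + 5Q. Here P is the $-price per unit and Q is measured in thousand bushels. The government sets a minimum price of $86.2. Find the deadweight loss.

$130.14 thousand

Competitive equilibrium: 91 − 4Q = 31.8 + 5Q → Q* = 6.5778, P* = 64.6889.
At the floor P = 86.2, quantity demanded = (91 − 86.2)/4 = 1.2.
Sellers' marginal cost at Q' = 1.2: 31.8 + 5·1.2 = 37.8.
ΔQ = 6.5778 − 1.2 = 5.3778; wedge = 86.2 − 37.8 = 48.4.
The triangle = ½ × 5.3778 × 48.4 = $130.14 thousand.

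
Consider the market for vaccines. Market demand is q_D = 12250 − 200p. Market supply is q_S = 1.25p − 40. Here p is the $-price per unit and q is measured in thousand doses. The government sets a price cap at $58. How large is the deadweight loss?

$5.92 thousand

In inverse form: demand p = 61.25 − 0.005q, supply p = 32 + 0.8q.
Competitive equilibrium: 61.25 − 0.005q = 32 + 0.8q → q* = 36.3354, p* = 61.0683.
At the ceiling p = 58, quantity supplied = (58 − 32)/0.8 = 32.5.
Willingness to pay at q' = 32.5: 61.25 − 0.005·32.5 = 61.0875.
Δq = 36.3354 − 32.5 = 3.8354; wedge = 61.0875 − 58 = 3.0875.
Deadweight loss = ½ × 3.8354 × 3.0875 = $5.92 thousand.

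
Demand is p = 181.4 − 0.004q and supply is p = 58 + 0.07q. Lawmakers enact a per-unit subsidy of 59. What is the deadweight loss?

Competitive equilibrium: 181.4 − 0.004q = 58 + 0.07q → q* = 1667.5676, p* = 174.7297.
The subsidy lowers effective supply by 59: p = 0.07q − 1.
New quantity: 181.4 − 0.004q = 0.07q − 1 → q' = 2464.8649.
Overproduction Δq = 2464.8649 − 1667.5676 = 797.2973; wedge = subsidy = 59.
Welfare loss = ½ × 797.2973 × 59 = 23520.27.

23520.27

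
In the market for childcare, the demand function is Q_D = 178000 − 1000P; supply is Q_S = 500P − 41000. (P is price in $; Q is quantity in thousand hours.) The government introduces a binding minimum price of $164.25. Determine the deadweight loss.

In inverse form: demand P = 178 − 0.001Q, supply P = 82 + 0.002Q.
Competitive equilibrium: 178 − 0.001Q = 82 + 0.002Q → Q* = 32000, P* = 146.
At the floor P = 164.25, quantity demanded = (178 − 164.25)/0.001 = 13750.
Sellers' marginal cost at Q' = 13750: 82 + 0.002·13750 = 109.5.
ΔQ = 32000 − 13750 = 18250; wedge = 164.25 − 109.5 = 54.75.
The triangle = ½ × 18250 × 54.75 = $499593.75 thousand.

$499593.75 thousand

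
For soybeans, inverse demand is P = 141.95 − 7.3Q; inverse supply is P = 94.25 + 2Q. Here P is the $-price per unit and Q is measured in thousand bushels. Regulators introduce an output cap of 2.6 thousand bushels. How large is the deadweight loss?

$29.74 thousand

Competitive equilibrium: 141.95 − 7.3Q = 94.25 + 2Q → Q* = 5.129, P* = 104.5081.
At Q = 2.6: demand price = 141.95 − 7.3·2.6 = 122.97; supply price = 94.25 + 2·2.6 = 99.45.
ΔQ = 5.129 − 2.6 = 2.529; wedge = 122.97 − 99.45 = 23.52.
The triangle = ½ × 2.529 × 23.52 = $29.74 thousand.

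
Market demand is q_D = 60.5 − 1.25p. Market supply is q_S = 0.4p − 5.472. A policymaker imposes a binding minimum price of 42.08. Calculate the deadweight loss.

11.34

In inverse form: demand p = 48.4 − 0.8q, supply p = 13.68 + 2.5q.
Competitive equilibrium: 48.4 − 0.8q = 13.68 + 2.5q → q* = 10.5212, p* = 39.983.
At the floor p = 42.08, quantity demanded = (48.4 − 42.08)/0.8 = 7.9.
Sellers' marginal cost at q' = 7.9: 13.68 + 2.5·7.9 = 33.43.
Δq = 10.5212 − 7.9 = 2.6212; wedge = 42.08 − 33.43 = 8.65.
The triangle = ½ × 2.6212 × 8.65 = 11.34.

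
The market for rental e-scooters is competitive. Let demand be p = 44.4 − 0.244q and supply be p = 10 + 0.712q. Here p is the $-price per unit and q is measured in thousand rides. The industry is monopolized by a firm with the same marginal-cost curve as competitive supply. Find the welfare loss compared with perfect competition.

$25.59 thousand

Competitive equilibrium: 44.4 − 0.244q = 10 + 0.712q → q* = 35.9833, p* = 35.6201.
Marginal revenue: MR = 44.4 − 0.488q. Set MR = MC: 44.4 − 0.488q = 10 + 0.712q → q_m = 28.6667.
Price p_m = 44.4 − 0.244·28.6667 = 37.4053; MC(q_m) = 10 + 0.712·28.6667 = 30.4107.
Competitive q* = 35.9833, so Δq = 7.3166; wedge = 37.4053 − 30.4107 = 6.9946.
Welfare loss = ½ × 7.3166 × 6.9946 = $25.59 thousand.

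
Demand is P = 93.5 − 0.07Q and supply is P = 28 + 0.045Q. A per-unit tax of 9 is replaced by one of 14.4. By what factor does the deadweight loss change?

Competitive equilibrium: 93.5 − 0.07Q = 28 + 0.045Q → Q* = 569.5652, P* = 53.6304.
For a per-unit tax t: ΔQ = t/0.115, so DWL = ½·t·(t/0.115) = t²/0.23.
At t = 9: DWL = 352.174. At t = 14.4: DWL = 901.565.
Ratio = (14.4/9)² = 2.56.

2.56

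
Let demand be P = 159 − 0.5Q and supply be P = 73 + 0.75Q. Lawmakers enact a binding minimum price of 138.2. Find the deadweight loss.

Competitive equilibrium: 159 − 0.5Q = 73 + 0.75Q → Q* = 68.8, P* = 124.6.
At the floor P = 138.2, quantity demanded = (159 − 138.2)/0.5 = 41.6.
Sellers' marginal cost at Q' = 41.6: 73 + 0.75·41.6 = 104.2.
ΔQ = 68.8 − 41.6 = 27.2; wedge = 138.2 − 104.2 = 34.
Deadweight loss = ½ × 27.2 × 34 = 462.40.

462.40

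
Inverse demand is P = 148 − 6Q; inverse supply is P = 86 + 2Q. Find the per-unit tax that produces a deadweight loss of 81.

Competitive equilibrium: 148 − 6Q = 86 + 2Q → Q* = 7.75, P* = 101.5.
A tax t gives ΔQ = t/8 and wedge t, so DWL = t²/16.
t²/16 = 81 → t² = 1296 → t = 36.

36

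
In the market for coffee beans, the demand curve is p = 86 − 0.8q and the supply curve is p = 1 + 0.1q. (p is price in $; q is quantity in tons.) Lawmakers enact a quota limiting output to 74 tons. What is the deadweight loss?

Competitive equilibrium: 86 − 0.8q = 1 + 0.1q → q* = 94.4444, p* = 10.4444.
At q = 74: demand price = 86 − 0.8·74 = 26.8; supply price = 1 + 0.1·74 = 8.4.
Δq = 94.4444 − 74 = 20.4444; wedge = 26.8 − 8.4 = 18.4.
Deadweight loss = ½ × 20.4444 × 18.4 = $188.09.

$188.09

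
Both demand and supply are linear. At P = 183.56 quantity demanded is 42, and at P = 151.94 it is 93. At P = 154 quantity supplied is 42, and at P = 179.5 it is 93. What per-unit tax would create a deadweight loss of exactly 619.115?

Demand slope = (151.94 − 183.56)/(93 − 42) = −0.62, so P = 209.6 − 0.62Q.
Supply slope = (179.5 − 154)/(93 − 42) = 0.5, so P = 133 + 0.5Q.
Competitive equilibrium: 209.6 − 0.62Q = 133 + 0.5Q → Q* = 68.3929, P* = 167.1964.
A tax t gives ΔQ = t/1.12 and wedge t, so DWL = t²/2.24.
t²/2.24 = 619.115 → t² = 1386.8176 → t = 37.24.

37.24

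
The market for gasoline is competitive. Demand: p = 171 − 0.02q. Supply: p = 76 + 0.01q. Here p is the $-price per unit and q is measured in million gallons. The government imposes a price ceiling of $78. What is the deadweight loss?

$132016.67 million

Competitive equilibrium: 171 − 0.02q = 76 + 0.01q → q* = 3166.6667, p* = 107.6667.
At the ceiling p = 78, quantity supplied = (78 − 76)/0.01 = 200.
Willingness to pay at q' = 200: 171 − 0.02·200 = 167.
Δq = 3166.6667 − 200 = 2966.6667; wedge = 167 − 78 = 89.
Welfare loss = ½ × 2966.6667 × 89 = $132016.67 million.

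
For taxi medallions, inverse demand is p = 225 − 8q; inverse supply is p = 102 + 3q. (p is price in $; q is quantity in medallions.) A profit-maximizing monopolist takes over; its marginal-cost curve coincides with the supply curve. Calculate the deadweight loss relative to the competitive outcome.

Competitive equilibrium: 225 − 8q = 102 + 3q → q* = 11.18182, p* = 135.54545.
Marginal revenue: MR = 225 − 16q. Set MR = MC: 225 − 16q = 102 + 3q → q_m = 6.47368.
Price p_m = 225 − 8·6.47368 = 173.21056; MC(q_m) = 102 + 3·6.47368 = 121.42104.
Competitive q* = 11.18182, so Δq = 4.70814; wedge = 173.21056 − 121.42104 = 51.78952.
The triangle = ½ × 4.70814 × 51.78952 = $121.92.

$121.92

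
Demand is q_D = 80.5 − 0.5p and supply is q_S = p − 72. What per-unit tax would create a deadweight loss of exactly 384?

48

In inverse form: demand p = 161 − 2q, supply p = 72 + q.
Competitive equilibrium: 161 − 2q = 72 + q → q* = 29.6667, p* = 101.6667.
A tax t gives Δq = t/3 and wedge t, so DWL = t²/6.
t²/6 = 384 → t² = 2304 → t = 48.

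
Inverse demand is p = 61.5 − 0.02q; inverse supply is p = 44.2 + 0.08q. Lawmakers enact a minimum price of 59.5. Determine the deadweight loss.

Competitive equilibrium: 61.5 − 0.02q = 44.2 + 0.08q → q* = 173, p* = 58.04.
At the floor p = 59.5, quantity demanded = (61.5 − 59.5)/0.02 = 100.
Sellers' marginal cost at q' = 100: 44.2 + 0.08·100 = 52.2.
Δq = 173 − 100 = 73; wedge = 59.5 − 52.2 = 7.3.
Deadweight loss = ½ × 73 × 7.3 = 266.45.

266.45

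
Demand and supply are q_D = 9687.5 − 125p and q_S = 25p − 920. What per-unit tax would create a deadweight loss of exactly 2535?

In inverse form: demand p = 77.5 − 0.008q, supply p = 36.8 + 0.04q.
Competitive equilibrium: 77.5 − 0.008q = 36.8 + 0.04q → q* = 847.9167, p* = 70.7167.
A tax t gives Δq = t/0.048 and wedge t, so DWL = t²/0.096.
t²/0.096 = 2535 → t² = 243.36 → t = 15.6.

15.6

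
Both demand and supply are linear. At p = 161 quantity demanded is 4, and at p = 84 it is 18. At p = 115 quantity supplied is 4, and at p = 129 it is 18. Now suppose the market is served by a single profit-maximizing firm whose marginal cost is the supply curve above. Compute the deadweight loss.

Demand slope = (84 − 161)/(18 − 4) = −5.5, so p = 183 − 5.5q.
Supply slope = (129 − 115)/(18 − 4) = 1, so p = 111 + q.
Competitive equilibrium: 183 − 5.5q = 111 + q → q* = 11.0769, p* = 122.0769.
Marginal revenue: MR = 183 − 11q. Set MR = MC: 183 − 11q = 111 + q → q_m = 6.
Price p_m = 183 − 5.5·6 = 150; MC(q_m) = 111 + 1·6 = 117.
Competitive q* = 11.0769, so Δq = 5.0769; wedge = 150 − 117 = 33.
The triangle = ½ × 5.0769 × 33 = 83.77.

83.77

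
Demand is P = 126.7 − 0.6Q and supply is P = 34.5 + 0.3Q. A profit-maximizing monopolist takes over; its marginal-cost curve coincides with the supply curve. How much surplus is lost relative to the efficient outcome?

Competitive equilibrium: 126.7 − 0.6Q = 34.5 + 0.3Q → Q* = 102.4444, P* = 65.2333.
Marginal revenue: MR = 126.7 − 1.2Q. Set MR = MC: 126.7 − 1.2Q = 34.5 + 0.3Q → Q_m = 61.4667.
Price P_m = 126.7 − 0.6·61.4667 = 89.82; MC(Q_m) = 34.5 + 0.3·61.4667 = 52.94.
Competitive Q* = 102.4444, so ΔQ = 40.9777; wedge = 89.82 − 52.94 = 36.88.
DWL = ½ × 40.9777 × 36.88 = 755.63.

755.63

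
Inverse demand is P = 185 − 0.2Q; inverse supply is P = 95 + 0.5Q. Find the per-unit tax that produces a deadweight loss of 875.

Competitive equilibrium: 185 − 0.2Q = 95 + 0.5Q → Q* = 128.5714, P* = 159.2857.
A tax t gives ΔQ = t/0.7 and wedge t, so DWL = t²/1.4.
t²/1.4 = 875 → t² = 1225 → t = 35.

35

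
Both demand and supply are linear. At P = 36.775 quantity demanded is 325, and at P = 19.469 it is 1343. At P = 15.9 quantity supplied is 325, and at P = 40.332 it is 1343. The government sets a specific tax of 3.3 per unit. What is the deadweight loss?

132.80

Demand slope = (19.469 − 36.775)/(1343 − 325) = −0.017, so P = 42.3 − 0.017Q.
Supply slope = (40.332 − 15.9)/(1343 − 325) = 0.024, so P = 8.1 + 0.024Q.
Competitive equilibrium: 42.3 − 0.017Q = 8.1 + 0.024Q → Q* = 834.1463, P* = 28.1195.
With the tax, the buyer price exceeds the seller price by 3.3: (42.3 − 0.017Q) − (8.1 + 0.024Q) = 3.3 → Q' = 753.6585.
ΔQ = 834.1463 − 753.6585 = 80.4878; the wedge equals the tax, 3.3.
The triangle = ½ × 80.4878 × 3.3 = 132.80.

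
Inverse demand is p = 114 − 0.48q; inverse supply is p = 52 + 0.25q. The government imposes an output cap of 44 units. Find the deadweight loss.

611.52

Competitive equilibrium: 114 − 0.48q = 52 + 0.25q → q* = 84.9315, p* = 73.2329.
At q = 44: demand price = 114 − 0.48·44 = 92.88; supply price = 52 + 0.25·44 = 63.
Δq = 84.9315 − 44 = 40.9315; wedge = 92.88 − 63 = 29.88.
The triangle = ½ × 40.9315 × 29.88 = 611.52.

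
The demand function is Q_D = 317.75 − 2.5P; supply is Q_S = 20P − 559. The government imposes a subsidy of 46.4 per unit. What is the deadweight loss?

In inverse form: demand P = 127.1 − 0.4Q, supply P = 27.95 + 0.05Q.
Competitive equilibrium: 127.1 − 0.4Q = 27.95 + 0.05Q → Q* = 220.3333, P* = 38.9667.
The subsidy lowers effective supply by 46.4: P = 0.05Q − 18.45.
New quantity: 127.1 − 0.4Q = 0.05Q − 18.45 → Q' = 323.4444.
Overproduction ΔQ = 323.4444 − 220.3333 = 103.1111; wedge = subsidy = 46.4.
Deadweight loss = ½ × 103.1111 × 46.4 = 2392.18.

2392.18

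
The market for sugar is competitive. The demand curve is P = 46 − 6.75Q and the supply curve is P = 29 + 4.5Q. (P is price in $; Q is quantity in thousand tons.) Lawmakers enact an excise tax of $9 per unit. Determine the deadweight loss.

Competitive equilibrium: 46 − 6.75Q = 29 + 4.5Q → Q* = 1.5111, P* = 35.8.
With the tax, the buyer price exceeds the seller price by 9: (46 − 6.75Q) − (29 + 4.5Q) = 9 → Q' = 0.7111.
ΔQ = 1.5111 − 0.7111 = 0.8; the wedge equals the tax, 9.
DWL = ½ × 0.8 × 9 = $3.60 thousand.

$3.60 thousand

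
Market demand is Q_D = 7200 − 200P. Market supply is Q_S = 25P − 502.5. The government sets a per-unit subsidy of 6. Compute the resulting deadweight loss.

400

In inverse form: demand P = 36 − 0.005Q, supply P = 20.1 + 0.04Q.
Competitive equilibrium: 36 − 0.005Q = 20.1 + 0.04Q → Q* = 353.3333, P* = 34.2333.
The subsidy lowers effective supply by 6: P = 14.1 + 0.04Q.
New quantity: 36 − 0.005Q = 14.1 + 0.04Q → Q' = 486.6667.
Overproduction ΔQ = 486.6667 − 353.3333 = 133.3334; wedge = subsidy = 6.
DWL = ½ × 133.3334 × 6 = 400.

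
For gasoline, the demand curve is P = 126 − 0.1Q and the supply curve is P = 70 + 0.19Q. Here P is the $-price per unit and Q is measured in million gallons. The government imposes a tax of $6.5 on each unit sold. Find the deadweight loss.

Competitive equilibrium: 126 − 0.1Q = 70 + 0.19Q → Q* = 193.1034, P* = 106.6897.
With the tax, the buyer price exceeds the seller price by 6.5: (126 − 0.1Q) − (70 + 0.19Q) = 6.5 → Q' = 170.6897.
ΔQ = 193.1034 − 170.6897 = 22.4137; the wedge equals the tax, 6.5.
Welfare loss = ½ × 22.4137 × 6.5 = $72.84 million.

$72.84 million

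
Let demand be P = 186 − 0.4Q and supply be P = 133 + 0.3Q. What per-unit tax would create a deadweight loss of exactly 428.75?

24.5

Competitive equilibrium: 186 − 0.4Q = 133 + 0.3Q → Q* = 75.7143, P* = 155.7143.
A tax t gives ΔQ = t/0.7 and wedge t, so DWL = t²/1.4.
t²/1.4 = 428.75 → t² = 600.25 → t = 24.5.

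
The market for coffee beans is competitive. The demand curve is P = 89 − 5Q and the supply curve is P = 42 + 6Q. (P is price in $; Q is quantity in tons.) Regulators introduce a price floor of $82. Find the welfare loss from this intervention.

Competitive equilibrium: 89 − 5Q = 42 + 6Q → Q* = 4.2727, P* = 67.6364.
At the floor P = 82, quantity demanded = (89 − 82)/5 = 1.4.
Sellers' marginal cost at Q' = 1.4: 42 + 6·1.4 = 50.4.
ΔQ = 4.2727 − 1.4 = 2.8727; wedge = 82 − 50.4 = 31.6.
The triangle = ½ × 2.8727 × 31.6 = $45.39.

$45.39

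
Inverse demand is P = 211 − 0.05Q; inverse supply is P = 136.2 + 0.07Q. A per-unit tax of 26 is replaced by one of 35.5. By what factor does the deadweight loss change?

Competitive equilibrium: 211 − 0.05Q = 136.2 + 0.07Q → Q* = 623.3333, P* = 179.8333.
For a per-unit tax t: ΔQ = t/0.12, so DWL = ½·t·(t/0.12) = t²/0.24.
At t = 26: DWL = 2816.667. At t = 35.5: DWL = 5251.042.
Ratio = (35.5/26)² = 1.864.

1.864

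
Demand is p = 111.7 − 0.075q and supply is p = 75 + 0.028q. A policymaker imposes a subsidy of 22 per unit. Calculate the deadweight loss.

Competitive equilibrium: 111.7 − 0.075q = 75 + 0.028q → q* = 356.3107, p* = 84.9767.
The subsidy lowers effective supply by 22: p = 53 + 0.028q.
New quantity: 111.7 − 0.075q = 53 + 0.028q → q' = 569.9029.
Overproduction Δq = 569.9029 − 356.3107 = 213.5922; wedge = subsidy = 22.
DWL = ½ × 213.5922 × 22 = 2349.51.

2349.51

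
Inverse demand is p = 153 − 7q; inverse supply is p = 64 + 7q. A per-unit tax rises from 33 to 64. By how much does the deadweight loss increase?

Competitive equilibrium: 153 − 7q = 64 + 7q → q* = 6.3571, p* = 108.5.
For a per-unit tax t: Δq = t/14, so DWL = ½·t·(t/14) = t²/28.
At t = 33: DWL = 38.893. At t = 64: DWL = 146.286.
Increase = 146.286 − 38.893 = 107.39.

107.39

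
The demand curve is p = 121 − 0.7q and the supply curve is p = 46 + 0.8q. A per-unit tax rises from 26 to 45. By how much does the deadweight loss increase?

449.67

Competitive equilibrium: 121 − 0.7q = 46 + 0.8q → q* = 50, p* = 86.
For a per-unit tax t: Δq = t/1.5, so DWL = ½·t·(t/1.5) = t²/3.
At t = 26: DWL = 225.333. At t = 45: DWL = 675.
Increase = 675 − 225.333 = 449.67.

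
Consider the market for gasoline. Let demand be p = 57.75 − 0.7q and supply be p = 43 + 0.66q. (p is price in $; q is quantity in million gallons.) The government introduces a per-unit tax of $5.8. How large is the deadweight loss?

$12.37 million

Competitive equilibrium: 57.75 − 0.7q = 43 + 0.66q → q* = 10.8456, p* = 50.1581.
With the tax, the buyer price exceeds the seller price by 5.8: (57.75 − 0.7q) − (43 + 0.66q) = 5.8 → q' = 6.5809.
Δq = 10.8456 − 6.5809 = 4.2647; the wedge equals the tax, 5.8.
The triangle = ½ × 4.2647 × 5.8 = $12.37 million.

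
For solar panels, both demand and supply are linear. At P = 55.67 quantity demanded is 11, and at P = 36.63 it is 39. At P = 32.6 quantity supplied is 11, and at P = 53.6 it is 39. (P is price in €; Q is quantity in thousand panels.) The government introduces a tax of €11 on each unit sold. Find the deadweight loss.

Demand slope = (36.63 − 55.67)/(39 − 11) = −0.68, so P = 63.15 − 0.68Q.
Supply slope = (53.6 − 32.6)/(39 − 11) = 0.75, so P = 24.35 + 0.75Q.
Competitive equilibrium: 63.15 − 0.68Q = 24.35 + 0.75Q → Q* = 27.1329, P* = 44.6997.
With the tax, the buyer price exceeds the seller price by 11: (63.15 − 0.68Q) − (24.35 + 0.75Q) = 11 → Q' = 19.4406.
ΔQ = 27.1329 − 19.4406 = 7.6923; the wedge equals the tax, 11.
The triangle = ½ × 7.6923 × 11 = €42.31 thousand.

€42.31 thousand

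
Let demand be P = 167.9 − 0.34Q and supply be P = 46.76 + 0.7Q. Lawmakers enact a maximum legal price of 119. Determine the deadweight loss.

91.72

Competitive equilibrium: 167.9 − 0.34Q = 46.76 + 0.7Q → Q* = 116.4808, P* = 128.2965.
At the ceiling P = 119, quantity supplied = (119 − 46.76)/0.7 = 103.2.
Willingness to pay at Q' = 103.2: 167.9 − 0.34·103.2 = 132.812.
ΔQ = 116.4808 − 103.2 = 13.2808; wedge = 132.812 − 119 = 13.812.
DWL = ½ × 13.2808 × 13.812 = 91.72.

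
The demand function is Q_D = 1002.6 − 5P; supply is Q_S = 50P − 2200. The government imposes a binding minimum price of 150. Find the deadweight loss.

23160.22

In inverse form: demand P = 200.52 − 0.2Q, supply P = 44 + 0.02Q.
Competitive equilibrium: 200.52 − 0.2Q = 44 + 0.02Q → Q* = 711.4545, P* = 58.2291.
At the floor P = 150, quantity demanded = (200.52 − 150)/0.2 = 252.6.
Sellers' marginal cost at Q' = 252.6: 44 + 0.02·252.6 = 49.052.
ΔQ = 711.4545 − 252.6 = 458.8545; wedge = 150 − 49.052 = 100.948.
Welfare loss = ½ × 458.8545 × 100.948 = 23160.22.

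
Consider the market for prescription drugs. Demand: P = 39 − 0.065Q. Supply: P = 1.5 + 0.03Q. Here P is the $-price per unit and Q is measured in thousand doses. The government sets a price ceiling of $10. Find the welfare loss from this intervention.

$589.51 thousand

Competitive equilibrium: 39 − 0.065Q = 1.5 + 0.03Q → Q* = 394.7368, P* = 13.3421.
At the ceiling P = 10, quantity supplied = (10 − 1.5)/0.03 = 283.3333.
Willingness to pay at Q' = 283.3333: 39 − 0.065·283.3333 = 20.5833.
ΔQ = 394.7368 − 283.3333 = 111.4035; wedge = 20.5833 − 10 = 10.5833.
The triangle = ½ × 111.4035 × 10.5833 = $589.51 thousand.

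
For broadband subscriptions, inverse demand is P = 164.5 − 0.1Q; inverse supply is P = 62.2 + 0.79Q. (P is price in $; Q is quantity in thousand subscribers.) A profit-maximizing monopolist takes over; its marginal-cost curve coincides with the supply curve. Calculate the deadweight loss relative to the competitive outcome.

Competitive equilibrium: 164.5 − 0.1Q = 62.2 + 0.79Q → Q* = 114.9438, P* = 153.0056.
Marginal revenue: MR = 164.5 − 0.2Q. Set MR = MC: 164.5 − 0.2Q = 62.2 + 0.79Q → Q_m = 103.3333.
Price P_m = 164.5 − 0.1·103.3333 = 154.1667; MC(Q_m) = 62.2 + 0.79·103.3333 = 143.8333.
Competitive Q* = 114.9438, so ΔQ = 11.6105; wedge = 154.1667 − 143.8333 = 10.3334.
The triangle = ½ × 11.6105 × 10.3334 = $59.99 thousand.

$59.99 thousand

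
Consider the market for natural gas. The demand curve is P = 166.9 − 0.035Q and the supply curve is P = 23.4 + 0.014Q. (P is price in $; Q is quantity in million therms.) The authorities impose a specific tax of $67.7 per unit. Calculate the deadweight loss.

Competitive equilibrium: 166.9 − 0.035Q = 23.4 + 0.014Q → Q* = 2928.57143, P* = 64.4.
With the tax, the buyer price exceeds the seller price by 67.7: (166.9 − 0.035Q) − (23.4 + 0.014Q) = 67.7 → Q' = 1546.93878.
ΔQ = 2928.57143 − 1546.93878 = 1381.63265; the wedge equals the tax, 67.7.
The triangle = ½ × 1381.63265 × 67.7 = $46768.27 million.

$46768.27 million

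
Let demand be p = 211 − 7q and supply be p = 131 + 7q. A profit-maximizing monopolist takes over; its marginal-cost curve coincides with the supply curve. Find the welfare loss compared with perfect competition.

25.40

Competitive equilibrium: 211 − 7q = 131 + 7q → q* = 5.7143, p* = 171.
Marginal revenue: MR = 211 − 14q. Set MR = MC: 211 − 14q = 131 + 7q → q_m = 3.8095.
Price p_m = 211 − 7·3.8095 = 184.3335; MC(q_m) = 131 + 7·3.8095 = 157.6665.
Competitive q* = 5.7143, so Δq = 1.9048; wedge = 184.3335 − 157.6665 = 26.667.
Welfare loss = ½ × 1.9048 × 26.667 = 25.40.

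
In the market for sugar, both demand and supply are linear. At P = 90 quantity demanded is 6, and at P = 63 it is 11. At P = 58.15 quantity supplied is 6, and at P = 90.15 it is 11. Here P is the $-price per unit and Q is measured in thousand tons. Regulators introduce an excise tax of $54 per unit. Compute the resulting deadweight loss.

Demand slope = (63 − 90)/(11 − 6) = −5.4, so P = 122.4 − 5.4Q.
Supply slope = (90.15 − 58.15)/(11 − 6) = 6.4, so P = 19.75 + 6.4Q.
Competitive equilibrium: 122.4 − 5.4Q = 19.75 + 6.4Q → Q* = 8.6992, P* = 75.4246.
With the tax, the buyer price exceeds the seller price by 54: (122.4 − 5.4Q) − (19.75 + 6.4Q) = 54 → Q' = 4.1229.
ΔQ = 8.6992 − 4.1229 = 4.5763; the wedge equals the tax, 54.
The triangle = ½ × 4.5763 × 54 = $123.56 thousand.

$123.56 thousand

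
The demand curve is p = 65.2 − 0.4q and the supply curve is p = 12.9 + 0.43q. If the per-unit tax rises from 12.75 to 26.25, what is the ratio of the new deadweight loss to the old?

Competitive equilibrium: 65.2 − 0.4q = 12.9 + 0.43q → q* = 63.012, p* = 39.9952.
For a per-unit tax t: Δq = t/0.83, so DWL = ½·t·(t/0.83) = t²/1.66.
At t = 12.75: DWL = 97.929. At t = 26.25: DWL = 415.098.
Ratio = (26.25/12.75)² = 4.239.

4.239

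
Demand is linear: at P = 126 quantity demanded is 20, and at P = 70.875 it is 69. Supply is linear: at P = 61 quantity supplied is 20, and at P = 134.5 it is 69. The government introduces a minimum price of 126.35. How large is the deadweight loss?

Demand slope = (70.875 − 126)/(69 − 20) = −1.125, so P = 148.5 − 1.125Q.
Supply slope = (134.5 − 61)/(69 − 20) = 1.5, so P = 31 + 1.5Q.
Competitive equilibrium: 148.5 − 1.125Q = 31 + 1.5Q → Q* = 44.7619, P* = 98.1429.
At the floor P = 126.35, quantity demanded = (148.5 − 126.35)/1.125 = 19.6889.
Sellers' marginal cost at Q' = 19.6889: 31 + 1.5·19.6889 = 60.5334.
ΔQ = 44.7619 − 19.6889 = 25.073; wedge = 126.35 − 60.5334 = 65.8166.
DWL = ½ × 25.073 × 65.8166 = 825.11.

825.11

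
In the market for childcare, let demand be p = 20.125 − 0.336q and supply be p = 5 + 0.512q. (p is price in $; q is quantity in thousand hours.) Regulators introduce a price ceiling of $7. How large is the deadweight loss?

$82.27 thousand

Competitive equilibrium: 20.125 − 0.336q = 5 + 0.512q → q* = 17.8361, p* = 14.1321.
At the ceiling p = 7, quantity supplied = (7 − 5)/0.512 = 3.9063.
Willingness to pay at q' = 3.9063: 20.125 − 0.336·3.9063 = 18.8125.
Δq = 17.8361 − 3.9063 = 13.9298; wedge = 18.8125 − 7 = 11.8125.
DWL = ½ × 13.9298 × 11.8125 = $82.27 thousand.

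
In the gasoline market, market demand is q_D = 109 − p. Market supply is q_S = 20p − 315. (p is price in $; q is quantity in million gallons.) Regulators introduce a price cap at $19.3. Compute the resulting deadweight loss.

In inverse form: demand p = 109 − q, supply p = 15.75 + 0.05q.
Competitive equilibrium: 109 − q = 15.75 + 0.05q → q* = 88.8095, p* = 20.1905.
At the ceiling p = 19.3, quantity supplied = (19.3 − 15.75)/0.05 = 71.
Willingness to pay at q' = 71: 109 − 1·71 = 38.
Δq = 88.8095 − 71 = 17.8095; wedge = 38 − 19.3 = 18.7.
DWL = ½ × 17.8095 × 18.7 = $166.52 million.

$166.52 million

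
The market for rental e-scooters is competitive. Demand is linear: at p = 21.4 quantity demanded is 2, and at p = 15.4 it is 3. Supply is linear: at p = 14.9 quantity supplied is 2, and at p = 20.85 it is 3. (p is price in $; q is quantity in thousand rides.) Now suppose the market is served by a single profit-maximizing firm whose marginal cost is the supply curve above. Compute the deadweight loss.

Demand slope = (15.4 − 21.4)/(3 − 2) = −6, so p = 33.4 − 6q.
Supply slope = (20.85 − 14.9)/(3 − 2) = 5.95, so p = 3 + 5.95q.
Competitive equilibrium: 33.4 − 6q = 3 + 5.95q → q* = 2.5439, p* = 18.1364.
Marginal revenue: MR = 33.4 − 12q. Set MR = MC: 33.4 − 12q = 3 + 5.95q → q_m = 1.6936.
Price p_m = 33.4 − 6·1.6936 = 23.2384; MC(q_m) = 3 + 5.95·1.6936 = 13.0769.
Competitive q* = 2.5439, so Δq = 0.8503; wedge = 23.2384 − 13.0769 = 10.1615.
Welfare loss = ½ × 0.8503 × 10.1615 = $4.32 thousand.

$4.32 thousand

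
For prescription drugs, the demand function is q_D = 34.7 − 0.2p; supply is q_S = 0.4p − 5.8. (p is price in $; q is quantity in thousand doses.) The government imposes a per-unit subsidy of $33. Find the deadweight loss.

In inverse form: demand p = 173.5 − 5q, supply p = 14.5 + 2.5q.
Competitive equilibrium: 173.5 − 5q = 14.5 + 2.5q → q* = 21.2, p* = 67.5.
The subsidy lowers effective supply by 33: p = 2.5q − 18.5.
New quantity: 173.5 − 5q = 2.5q − 18.5 → q' = 25.6.
Overproduction Δq = 25.6 − 21.2 = 4.4; wedge = subsidy = 33.
The triangle = ½ × 4.4 × 33 = $72.60 thousand.

$72.60 thousand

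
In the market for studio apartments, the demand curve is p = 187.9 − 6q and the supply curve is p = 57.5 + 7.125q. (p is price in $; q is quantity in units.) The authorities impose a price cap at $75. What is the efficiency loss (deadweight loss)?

$367.09

Competitive equilibrium: 187.9 − 6q = 57.5 + 7.125q → q* = 9.9352, p* = 128.2886.
At the ceiling p = 75, quantity supplied = (75 − 57.5)/7.125 = 2.4561.
Willingness to pay at q' = 2.4561: 187.9 − 6·2.4561 = 173.1634.
Δq = 9.9352 − 2.4561 = 7.4791; wedge = 173.1634 − 75 = 98.1634.
Deadweight loss = ½ × 7.4791 × 98.1634 = $367.09.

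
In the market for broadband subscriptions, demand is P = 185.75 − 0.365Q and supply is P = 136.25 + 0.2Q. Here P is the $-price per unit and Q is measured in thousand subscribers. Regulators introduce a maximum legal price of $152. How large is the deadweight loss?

Competitive equilibrium: 185.75 − 0.365Q = 136.25 + 0.2Q → Q* = 87.6106, P* = 153.7721.
At the ceiling P = 152, quantity supplied = (152 − 136.25)/0.2 = 78.75.
Willingness to pay at Q' = 78.75: 185.75 − 0.365·78.75 = 157.0063.
ΔQ = 87.6106 − 78.75 = 8.8606; wedge = 157.0063 − 152 = 5.0063.
DWL = ½ × 8.8606 × 5.0063 = $22.18 thousand.

$22.18 thousand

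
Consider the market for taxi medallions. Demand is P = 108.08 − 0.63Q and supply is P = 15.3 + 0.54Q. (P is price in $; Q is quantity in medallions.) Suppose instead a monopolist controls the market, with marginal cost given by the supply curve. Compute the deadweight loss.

$450.64

Competitive equilibrium: 108.08 − 0.63Q = 15.3 + 0.54Q → Q* = 79.2991, P* = 58.1215.
Marginal revenue: MR = 108.08 − 1.26Q. Set MR = MC: 108.08 − 1.26Q = 15.3 + 0.54Q → Q_m = 51.5444.
Price P_m = 108.08 − 0.63·51.5444 = 75.607; MC(Q_m) = 15.3 + 0.54·51.5444 = 43.134.
Competitive Q* = 79.2991, so ΔQ = 27.7547; wedge = 75.607 − 43.134 = 32.473.
Deadweight loss = ½ × 27.7547 × 32.473 = $450.64.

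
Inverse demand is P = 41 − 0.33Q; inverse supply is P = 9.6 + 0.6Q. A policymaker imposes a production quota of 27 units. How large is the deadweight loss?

Competitive equilibrium: 41 − 0.33Q = 9.6 + 0.6Q → Q* = 33.7634, P* = 29.8581.
At Q = 27: demand price = 41 − 0.33·27 = 32.09; supply price = 9.6 + 0.6·27 = 25.8.
ΔQ = 33.7634 − 27 = 6.7634; wedge = 32.09 − 25.8 = 6.29.
DWL = ½ × 6.7634 × 6.29 = 21.27.

21.27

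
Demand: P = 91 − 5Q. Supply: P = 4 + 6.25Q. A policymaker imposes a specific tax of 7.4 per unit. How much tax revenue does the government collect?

52.36

Competitive equilibrium: 91 − 5Q = 4 + 6.25Q → Q* = 7.7333, P* = 52.3333.
With the tax, the buyer price exceeds the seller price by 7.4: (91 − 5Q) − (4 + 6.25Q) = 7.4 → Q' = 7.0756.
Tax revenue = 7.4 × 7.0756 = 52.36.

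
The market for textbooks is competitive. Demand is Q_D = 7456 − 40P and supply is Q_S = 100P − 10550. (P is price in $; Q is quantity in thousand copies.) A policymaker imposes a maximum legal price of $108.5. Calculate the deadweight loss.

In inverse form: demand P = 186.4 − 0.025Q, supply P = 105.5 + 0.01Q.
Competitive equilibrium: 186.4 − 0.025Q = 105.5 + 0.01Q → Q* = 2311.4286, P* = 128.6143.
At the ceiling P = 108.5, quantity supplied = (108.5 − 105.5)/0.01 = 300.
Willingness to pay at Q' = 300: 186.4 − 0.025·300 = 178.9.
ΔQ = 2311.4286 − 300 = 2011.4286; wedge = 178.9 − 108.5 = 70.4.
DWL = ½ × 2011.4286 × 70.4 = $70802.29 thousand.

$70802.29 thousand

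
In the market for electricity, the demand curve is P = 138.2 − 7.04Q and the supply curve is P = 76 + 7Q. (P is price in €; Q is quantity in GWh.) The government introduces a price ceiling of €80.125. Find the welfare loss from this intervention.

€103.56

Competitive equilibrium: 138.2 − 7.04Q = 76 + 7Q → Q* = 4.4302, P* = 107.0114.
At the ceiling P = 80.125, quantity supplied = (80.125 − 76)/7 = 0.5893.
Willingness to pay at Q' = 0.5893: 138.2 − 7.04·0.5893 = 134.0513.
ΔQ = 4.4302 − 0.5893 = 3.8409; wedge = 134.0513 − 80.125 = 53.9263.
DWL = ½ × 3.8409 × 53.9263 = €103.56.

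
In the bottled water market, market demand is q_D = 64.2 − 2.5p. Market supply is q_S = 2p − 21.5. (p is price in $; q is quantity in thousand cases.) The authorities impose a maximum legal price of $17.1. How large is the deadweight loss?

In inverse form: demand p = 25.68 − 0.4q, supply p = 10.75 + 0.5q.
Competitive equilibrium: 25.68 − 0.4q = 10.75 + 0.5q → q* = 16.5889, p* = 19.0444.
At the ceiling p = 17.1, quantity supplied = (17.1 − 10.75)/0.5 = 12.7.
Willingness to pay at q' = 12.7: 25.68 − 0.4·12.7 = 20.6.
Δq = 16.5889 − 12.7 = 3.8889; wedge = 20.6 − 17.1 = 3.5.
The triangle = ½ × 3.8889 × 3.5 = $6.81 thousand.

$6.81 thousand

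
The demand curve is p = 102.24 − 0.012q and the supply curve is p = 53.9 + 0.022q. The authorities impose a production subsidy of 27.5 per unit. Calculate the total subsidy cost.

Competitive equilibrium: 102.24 − 0.012q = 53.9 + 0.022q → q* = 1421.7647, p* = 85.1788.
The subsidy lowers effective supply by 27.5: p = 26.4 + 0.022q.
New quantity: 102.24 − 0.012q = 26.4 + 0.022q → q' = 2230.5882.
Total subsidy cost = 27.5 × 2230.5882 = 61341.18.

61341.18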